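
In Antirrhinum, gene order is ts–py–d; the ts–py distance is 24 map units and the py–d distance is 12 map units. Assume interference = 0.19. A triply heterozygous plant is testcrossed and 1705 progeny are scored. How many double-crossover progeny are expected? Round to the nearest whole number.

Map distances give recombination frequencies of 0.240 and 0.120 for the two intervals.
With interference 0.19 (so coincidence = 0.81), expected double-crossover frequency = 0.240 × 0.120 × 0.81 = 0.02333.
Expected number = 0.02333 × 1705 = 39.77 ≈ 40.

40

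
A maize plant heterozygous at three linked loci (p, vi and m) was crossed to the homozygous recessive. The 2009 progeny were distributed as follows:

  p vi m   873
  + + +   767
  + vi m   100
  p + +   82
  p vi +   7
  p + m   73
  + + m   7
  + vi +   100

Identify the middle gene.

m

The two most frequent reciprocal classes, p vi m and + + +, are the parental types, so the F1 was p vi m / + + +.
The two rarest classes, p vi + and + + m, are the double crossovers. Comparing them with the parentals, only the m allele has switched, so m is the middle locus and the order is vi – m – p.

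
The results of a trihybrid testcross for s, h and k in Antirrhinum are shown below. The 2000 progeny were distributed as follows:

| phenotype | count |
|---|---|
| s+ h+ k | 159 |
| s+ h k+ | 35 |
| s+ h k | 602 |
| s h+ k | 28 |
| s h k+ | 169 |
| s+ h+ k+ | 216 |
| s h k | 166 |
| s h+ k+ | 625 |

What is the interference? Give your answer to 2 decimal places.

The two most frequent reciprocal classes, s h+ k+ and s+ h k, are the parental types, so the F1 was s h+ k+ / s+ h k.
The two rarest classes, s h+ k and s+ h k+, are the double crossovers. Comparing them with the parentals, only the k allele has switched, so k is the middle locus and the order is h – k – s.
h–k: (328 + 63)/2000 = 0.1955; k–s: (382 + 63)/2000 = 0.2225.
Expected DCO frequency = 0.1955 × 0.2225 ≈ 0.04350; observed = 63/2000 ≈ 0.03150.
Coefficient of coincidence = 0.03150/0.04350 ≈ 0.72; interference = 1 − 0.72 = 0.28.

0.28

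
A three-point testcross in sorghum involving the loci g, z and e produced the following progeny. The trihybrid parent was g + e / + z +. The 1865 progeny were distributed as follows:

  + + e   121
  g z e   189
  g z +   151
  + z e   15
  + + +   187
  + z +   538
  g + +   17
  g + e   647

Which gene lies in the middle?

The two rarest classes, g + + and + z e, are the double crossovers. Comparing them with the parentals, only the e allele has switched, so e is the middle locus and the order is g – e – z.

e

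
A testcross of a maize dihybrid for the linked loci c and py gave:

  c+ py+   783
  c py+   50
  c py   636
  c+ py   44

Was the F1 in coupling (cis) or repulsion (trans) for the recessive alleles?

cis

The two most frequent classes are c+ py+ (783) and c py (636); these are the parental (non-recombinant) types.
So the F1 carried c+ py+ on one chromosome and c py on the other — the recessive alleles are on the same chromosome (cis / coupling).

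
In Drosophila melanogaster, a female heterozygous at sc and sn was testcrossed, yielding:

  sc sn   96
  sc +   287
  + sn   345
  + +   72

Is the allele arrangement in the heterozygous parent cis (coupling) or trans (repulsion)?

trans

The two most frequent classes are + sn (345) and sc + (287); these are the parental (non-recombinant) types.
So the F1 carried + sn on one chromosome and sc + on the other — the recessive alleles are on opposite chromosomes (trans / repulsion).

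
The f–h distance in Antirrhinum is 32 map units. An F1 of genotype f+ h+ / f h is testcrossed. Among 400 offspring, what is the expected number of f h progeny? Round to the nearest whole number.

136

A map distance of 32 map units corresponds to a recombination frequency of 0.320.
The F1 is f+ h+ / f h, so f h is a parental gamete class with expected frequency (1 − r)/2 = 0.680/2 = 0.3400.
Expected number = 0.3400 × 400 = 136.00 ≈ 136.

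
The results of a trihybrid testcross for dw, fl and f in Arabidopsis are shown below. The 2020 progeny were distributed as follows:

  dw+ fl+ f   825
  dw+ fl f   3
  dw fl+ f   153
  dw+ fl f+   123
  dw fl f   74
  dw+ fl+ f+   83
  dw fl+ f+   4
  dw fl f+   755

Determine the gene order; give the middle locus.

The two most frequent reciprocal classes, dw fl f+ and dw+ fl+ f, are the parental types, so the F1 was dw fl f+ / dw+ fl+ f.
The two rarest classes, dw fl+ f+ and dw+ fl f, are the double crossovers. Comparing them with the parentals, only the fl allele has switched, so fl is the middle locus and the order is f – fl – dw.

fl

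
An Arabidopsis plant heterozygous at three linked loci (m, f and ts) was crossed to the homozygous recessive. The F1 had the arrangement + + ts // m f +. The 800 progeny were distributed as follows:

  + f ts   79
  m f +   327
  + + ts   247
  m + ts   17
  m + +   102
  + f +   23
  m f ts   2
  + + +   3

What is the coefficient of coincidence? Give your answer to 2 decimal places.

The two rarest classes, + + + and m f ts, are the double crossovers. Comparing them with the parentals, only the ts allele has switched, so ts is the middle locus and the order is m – ts – f.
m–ts: (40 + 5)/800 = 0.0563; ts–f: (181 + 5)/800 = 0.2325.
Expected DCO frequency = 0.0563 × 0.2325 ≈ 0.01309; observed = 5/800 ≈ 0.00625.
Coefficient of coincidence = 0.00625/0.01309 ≈ 0.48.

0.48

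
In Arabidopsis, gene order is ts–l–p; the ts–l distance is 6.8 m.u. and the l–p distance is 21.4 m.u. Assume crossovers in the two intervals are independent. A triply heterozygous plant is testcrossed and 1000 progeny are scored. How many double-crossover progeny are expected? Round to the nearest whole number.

15

Map distances give recombination frequencies of 0.068 and 0.214 for the two intervals.
With no interference, expected double-crossover frequency = 0.068 × 0.214 = 0.01455.
Expected number = 0.01455 × 1000 = 14.55 ≈ 15.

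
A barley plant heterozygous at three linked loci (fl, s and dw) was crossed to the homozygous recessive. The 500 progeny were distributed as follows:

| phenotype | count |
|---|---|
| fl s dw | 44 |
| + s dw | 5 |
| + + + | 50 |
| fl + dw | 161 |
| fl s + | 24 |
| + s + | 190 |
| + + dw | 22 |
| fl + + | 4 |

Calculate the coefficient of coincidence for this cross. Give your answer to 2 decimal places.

The two most frequent reciprocal classes, + s + and fl + dw, are the parental types, so the F1 was + s + / fl + dw.
The two rarest classes, + s dw and fl + +, are the double crossovers. Comparing them with the parentals, only the dw allele has switched, so dw is the middle locus and the order is s – dw – fl.
s–dw: (94 + 9)/500 = 0.2060; dw–fl: (46 + 9)/500 = 0.1100.
Expected DCO frequency = 0.2060 × 0.1100 ≈ 0.02266; observed = 9/500 ≈ 0.01800.
Coefficient of coincidence = 0.01800/0.02266 ≈ 0.79.

0.79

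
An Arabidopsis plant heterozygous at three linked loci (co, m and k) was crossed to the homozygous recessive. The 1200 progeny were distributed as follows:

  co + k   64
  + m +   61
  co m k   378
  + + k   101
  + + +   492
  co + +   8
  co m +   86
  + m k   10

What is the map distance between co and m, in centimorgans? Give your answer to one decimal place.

11.9 centimorgans

The two most frequent reciprocal classes, + + + and co m k, are the parental types, so the F1 was + + + / co m k.
The two rarest classes, co + + and + m k, are the double crossovers. Comparing them with the parentals, only the co allele has switched, so co is the middle locus and the order is k – co – m.
Crossovers in the co–m interval produce the single-crossover classes + m + and co + k (61 + 64 = 125) plus the double crossovers (18).
RF(co–m) = (125 + 18) / 1200 = 143/1200 = 0.1192 → 11.9 centimorgans.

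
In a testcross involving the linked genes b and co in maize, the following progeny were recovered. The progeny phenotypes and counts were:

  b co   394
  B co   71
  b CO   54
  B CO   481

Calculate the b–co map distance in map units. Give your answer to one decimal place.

The two most frequent classes, B CO (481) and b co (394), are the parental types, so the F1 was B CO / b co.
The recombinant classes are B co and b CO: 71 + 54 = 125.
Recombination frequency = 125/1000 = 0.1250 ≈ 12.5%, i.e. 12.5 map units.

12.5 map units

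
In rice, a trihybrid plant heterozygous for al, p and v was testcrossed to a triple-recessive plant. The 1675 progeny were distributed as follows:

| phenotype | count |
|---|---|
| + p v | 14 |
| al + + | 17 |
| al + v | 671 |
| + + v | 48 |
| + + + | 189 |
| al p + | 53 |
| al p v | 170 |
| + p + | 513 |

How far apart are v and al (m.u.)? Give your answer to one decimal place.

7.9 m.u.

The two most frequent reciprocal classes, + p + and al + v, are the parental types, so the F1 was + p + / al + v.
The two rarest classes, + p v and al + +, are the double crossovers. Comparing them with the parentals, only the v allele has switched, so v is the middle locus and the order is al – v – p.
Crossovers in the al–v interval produce the single-crossover classes al p + and + + v (53 + 48 = 101) plus the double crossovers (31).
RF(al–v) = (101 + 31) / 1675 = 132/1675 = 0.0788 → 7.9 m.u.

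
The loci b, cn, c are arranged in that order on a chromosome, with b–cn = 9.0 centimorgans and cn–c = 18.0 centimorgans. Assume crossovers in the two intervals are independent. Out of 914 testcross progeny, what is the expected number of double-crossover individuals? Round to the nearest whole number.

15

Map distances give recombination frequencies of 0.090 and 0.180 for the two intervals.
With no interference, expected double-crossover frequency = 0.090 × 0.180 = 0.01620.
Expected number = 0.01620 × 914 = 14.81 ≈ 15.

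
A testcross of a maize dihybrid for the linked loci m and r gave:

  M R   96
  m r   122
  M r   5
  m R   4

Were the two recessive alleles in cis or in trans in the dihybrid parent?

cis

The two most frequent classes are M R (96) and m r (122); these are the parental (non-recombinant) types.
So the F1 carried M R on one chromosome and m r on the other — the recessive alleles are on the same chromosome (cis / coupling).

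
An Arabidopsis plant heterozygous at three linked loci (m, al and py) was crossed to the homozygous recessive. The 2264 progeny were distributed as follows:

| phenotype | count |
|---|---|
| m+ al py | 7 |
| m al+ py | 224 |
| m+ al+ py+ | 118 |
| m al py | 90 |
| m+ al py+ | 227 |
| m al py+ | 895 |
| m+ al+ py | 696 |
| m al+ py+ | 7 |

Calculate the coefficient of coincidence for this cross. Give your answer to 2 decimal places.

0.31

The two most frequent reciprocal classes, m al py+ and m+ al+ py, are the parental types, so the F1 was m al py+ / m+ al+ py.
The two rarest classes, m al+ py+ and m+ al py, are the double crossovers. Comparing them with the parentals, only the al allele has switched, so al is the middle locus and the order is py – al – m.
py–al: (208 + 14)/2264 = 0.0981; al–m: (451 + 14)/2264 = 0.2054.
Expected DCO frequency = 0.0981 × 0.2054 ≈ 0.02015; observed = 14/2264 ≈ 0.00618.
Coefficient of coincidence = 0.00618/0.02015 ≈ 0.31.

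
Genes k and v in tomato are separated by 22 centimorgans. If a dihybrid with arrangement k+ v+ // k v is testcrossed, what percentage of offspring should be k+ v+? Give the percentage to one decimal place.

39.0%

A map distance of 22 centimorgans corresponds to a recombination frequency of 0.220.
The F1 is k+ v+ / k v, so k+ v+ is a parental gamete class with expected frequency (1 − r)/2 = 0.780/2 = 0.3900.
That is 0.3900 = 39.0% of the progeny.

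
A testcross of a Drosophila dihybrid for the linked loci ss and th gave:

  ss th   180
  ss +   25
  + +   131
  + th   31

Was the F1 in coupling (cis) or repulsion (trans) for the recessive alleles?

The two most frequent classes are + + (131) and ss th (180); these are the parental (non-recombinant) types.
So the F1 carried + + on one chromosome and ss th on the other — the recessive alleles are on the same chromosome (cis / coupling).

cis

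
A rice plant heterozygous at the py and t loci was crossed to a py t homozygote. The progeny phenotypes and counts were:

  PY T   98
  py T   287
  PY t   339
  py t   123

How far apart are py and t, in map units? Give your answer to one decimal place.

26.1 map units

The two most frequent classes, PY t (339) and py T (287), are the parental types, so the F1 was PY t / py T.
The recombinant classes are PY T and py t: 98 + 123 = 221.
Recombination frequency = 221/847 = 0.2609 ≈ 26.1%, i.e. 26.1 map units.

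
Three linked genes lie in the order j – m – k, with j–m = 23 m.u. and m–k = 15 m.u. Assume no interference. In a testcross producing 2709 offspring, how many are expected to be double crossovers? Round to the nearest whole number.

93

Map distances give recombination frequencies of 0.230 and 0.150 for the two intervals.
With no interference, expected double-crossover frequency = 0.230 × 0.150 = 0.03450.
Expected number = 0.03450 × 2709 = 93.46 ≈ 93.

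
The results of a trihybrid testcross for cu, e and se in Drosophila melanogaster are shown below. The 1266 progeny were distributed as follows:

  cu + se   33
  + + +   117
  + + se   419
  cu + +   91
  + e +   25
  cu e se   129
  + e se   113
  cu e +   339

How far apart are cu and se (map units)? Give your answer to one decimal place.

The two most frequent reciprocal classes, cu e + and + + se, are the parental types, so the F1 was cu e + / + + se.
The two rarest classes, + e + and cu + se, are the double crossovers. Comparing them with the parentals, only the cu allele has switched, so cu is the middle locus and the order is se – cu – e.
Crossovers in the se–cu interval produce the single-crossover classes cu e se and + + + (129 + 117 = 246) plus the double crossovers (58).
RF(se–cu) = (246 + 58) / 1266 = 304/1266 = 0.2401 → 24.0 map units.

24.0 map units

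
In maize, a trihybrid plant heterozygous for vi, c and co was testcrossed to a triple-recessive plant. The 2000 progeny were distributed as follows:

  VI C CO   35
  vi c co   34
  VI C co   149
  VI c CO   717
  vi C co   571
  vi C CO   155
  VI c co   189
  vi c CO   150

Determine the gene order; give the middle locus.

The two most frequent reciprocal classes, VI c CO and vi C co, are the parental types, so the F1 was VI c CO / vi C co.
The two rarest classes, VI C CO and vi c co, are the double crossovers. Comparing them with the parentals, only the c allele has switched, so c is the middle locus and the order is vi – c – co.

c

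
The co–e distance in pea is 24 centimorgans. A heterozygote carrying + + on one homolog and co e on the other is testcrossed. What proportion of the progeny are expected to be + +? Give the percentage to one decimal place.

38.0%

A map distance of 24 centimorgans corresponds to a recombination frequency of 0.240.
The F1 is + + / co e, so + + is a parental gamete class with expected frequency (1 − r)/2 = 0.760/2 = 0.3800.
That is 0.3800 = 38.0% of the progeny.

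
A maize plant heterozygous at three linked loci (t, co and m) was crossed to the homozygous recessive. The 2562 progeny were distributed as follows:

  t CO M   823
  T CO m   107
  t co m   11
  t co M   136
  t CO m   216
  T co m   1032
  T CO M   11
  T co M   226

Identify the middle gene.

t

The two most frequent reciprocal classes, T co m and t CO M, are the parental types, so the F1 was T co m / t CO M.
The two rarest classes, t co m and T CO M, are the double crossovers. Comparing them with the parentals, only the t allele has switched, so t is the middle locus and the order is co – t – m.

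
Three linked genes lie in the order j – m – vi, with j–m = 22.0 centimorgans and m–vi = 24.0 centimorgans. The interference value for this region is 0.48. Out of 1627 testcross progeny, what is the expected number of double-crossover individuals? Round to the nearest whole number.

Map distances give recombination frequencies of 0.220 and 0.240 for the two intervals.
With interference 0.48 (so coincidence = 0.52), expected double-crossover frequency = 0.220 × 0.240 × 0.52 = 0.02746.
Expected number = 0.02746 × 1627 = 44.67 ≈ 45.

45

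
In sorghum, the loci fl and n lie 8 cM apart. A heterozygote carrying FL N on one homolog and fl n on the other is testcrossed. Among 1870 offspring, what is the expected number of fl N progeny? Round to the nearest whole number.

75

A map distance of 8 cM corresponds to a recombination frequency of 0.080.
The F1 is FL N / fl n, so fl N is a recombinant gamete class with expected frequency r/2 = 0.080/2 = 0.0400.
Expected number = 0.0400 × 1870 = 74.80 ≈ 75.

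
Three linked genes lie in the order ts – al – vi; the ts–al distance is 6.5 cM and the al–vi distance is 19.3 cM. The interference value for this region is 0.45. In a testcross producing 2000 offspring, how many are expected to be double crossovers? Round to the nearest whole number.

Map distances give recombination frequencies of 0.065 and 0.193 for the two intervals.
With interference 0.45 (so coincidence = 0.55), expected double-crossover frequency = 0.065 × 0.193 × 0.55 = 0.00690.
Expected number = 0.00690 × 2000 = 13.80 ≈ 14.

14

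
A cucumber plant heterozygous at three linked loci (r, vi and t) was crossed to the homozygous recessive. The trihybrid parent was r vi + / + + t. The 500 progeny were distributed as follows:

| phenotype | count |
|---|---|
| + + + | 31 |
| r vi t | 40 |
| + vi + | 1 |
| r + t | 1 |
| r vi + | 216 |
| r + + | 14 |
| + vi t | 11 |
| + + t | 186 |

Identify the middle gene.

The two rarest classes, + vi + and r + t, are the double crossovers. Comparing them with the parentals, only the r allele has switched, so r is the middle locus and the order is vi – r – t.

r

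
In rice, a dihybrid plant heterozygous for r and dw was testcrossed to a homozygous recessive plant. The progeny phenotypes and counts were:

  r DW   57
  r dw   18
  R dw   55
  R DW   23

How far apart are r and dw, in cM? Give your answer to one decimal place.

26.8 cM

The two most frequent classes, R dw (55) and r DW (57), are the parental types, so the F1 was R dw / r DW.
The recombinant classes are R DW and r dw: 23 + 18 = 41.
Recombination frequency = 41/153 = 0.2680 ≈ 26.8%, i.e. 26.8 cM.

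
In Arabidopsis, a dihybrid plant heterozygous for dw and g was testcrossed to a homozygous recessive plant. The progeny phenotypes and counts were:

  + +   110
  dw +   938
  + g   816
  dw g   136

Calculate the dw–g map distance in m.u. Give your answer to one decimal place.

The two most frequent classes, + g (816) and dw + (938), are the parental types, so the F1 was + g / dw +.
The recombinant classes are + + and dw g: 110 + 136 = 246.
Recombination frequency = 246/2000 = 0.1230 ≈ 12.3%, i.e. 12.3 m.u.

12.3 m.u.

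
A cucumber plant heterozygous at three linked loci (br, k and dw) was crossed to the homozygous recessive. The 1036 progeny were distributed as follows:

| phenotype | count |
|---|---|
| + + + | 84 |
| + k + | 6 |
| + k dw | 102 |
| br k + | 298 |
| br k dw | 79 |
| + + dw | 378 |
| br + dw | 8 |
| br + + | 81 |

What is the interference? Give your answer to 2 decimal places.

The two most frequent reciprocal classes, br k + and + + dw, are the parental types, so the F1 was br k + / + + dw.
The two rarest classes, + k + and br + dw, are the double crossovers. Comparing them with the parentals, only the br allele has switched, so br is the middle locus and the order is k – br – dw.
k–br: (183 + 14)/1036 = 0.1902; br–dw: (163 + 14)/1036 = 0.1708.
Expected DCO frequency = 0.1902 × 0.1708 ≈ 0.03249; observed = 14/1036 ≈ 0.01351.
Coefficient of coincidence = 0.01351/0.03249 ≈ 0.42; interference = 1 − 0.42 = 0.58.

0.58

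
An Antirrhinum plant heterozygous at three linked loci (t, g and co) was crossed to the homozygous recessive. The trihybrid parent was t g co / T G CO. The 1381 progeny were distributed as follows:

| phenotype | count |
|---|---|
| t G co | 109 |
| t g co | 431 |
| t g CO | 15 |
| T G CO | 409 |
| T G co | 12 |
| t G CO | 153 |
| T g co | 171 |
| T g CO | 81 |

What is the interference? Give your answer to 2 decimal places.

0.51

The two rarest classes, t g CO and T G co, are the double crossovers. Comparing them with the parentals, only the co allele has switched, so co is the middle locus and the order is t – co – g.
t–co: (324 + 27)/1381 = 0.2542; co–g: (190 + 27)/1381 = 0.1571.
Expected DCO frequency = 0.2542 × 0.1571 ≈ 0.03993; observed = 27/1381 ≈ 0.01955.
Coefficient of coincidence = 0.01955/0.03993 ≈ 0.49; interference = 1 − 0.49 = 0.51.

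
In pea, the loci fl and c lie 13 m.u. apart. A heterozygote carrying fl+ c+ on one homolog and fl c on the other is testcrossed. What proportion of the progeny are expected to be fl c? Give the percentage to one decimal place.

43.5%

A map distance of 13 m.u. corresponds to a recombination frequency of 0.130.
The F1 is fl+ c+ / fl c, so fl c is a parental gamete class with expected frequency (1 − r)/2 = 0.870/2 = 0.4350.
That is 0.4350 = 43.5% of the progeny.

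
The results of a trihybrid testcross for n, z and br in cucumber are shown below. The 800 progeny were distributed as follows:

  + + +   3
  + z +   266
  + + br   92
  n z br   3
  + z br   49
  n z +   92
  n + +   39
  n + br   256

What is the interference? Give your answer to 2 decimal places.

The two most frequent reciprocal classes, n + br and + z +, are the parental types, so the F1 was n + br / + z +.
The two rarest classes, n z br and + + +, are the double crossovers. Comparing them with the parentals, only the z allele has switched, so z is the middle locus and the order is br – z – n.
br–z: (88 + 6)/800 = 0.1175; z–n: (184 + 6)/800 = 0.2375.
Expected DCO frequency = 0.1175 × 0.2375 ≈ 0.02791; observed = 6/800 ≈ 0.00750.
Coefficient of coincidence = 0.00750/0.02791 ≈ 0.27; interference = 1 − 0.27 = 0.73.

0.73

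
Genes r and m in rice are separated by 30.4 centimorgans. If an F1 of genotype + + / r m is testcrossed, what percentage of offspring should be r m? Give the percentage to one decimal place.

34.8%

A map distance of 30.4 centimorgans corresponds to a recombination frequency of 0.304.
The F1 is + + / r m, so r m is a parental gamete class with expected frequency (1 − r)/2 = 0.696/2 = 0.3480.
That is 0.3480 = 34.8% of the progeny.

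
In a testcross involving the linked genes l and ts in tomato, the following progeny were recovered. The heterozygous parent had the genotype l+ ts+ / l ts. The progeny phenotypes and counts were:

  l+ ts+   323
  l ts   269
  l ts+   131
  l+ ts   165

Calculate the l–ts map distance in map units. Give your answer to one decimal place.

33.3 map units

The recombinant classes are l+ ts and l ts+: 165 + 131 = 296.
Recombination frequency = 296/888 = 0.3333 ≈ 33.3%, i.e. 33.3 map units.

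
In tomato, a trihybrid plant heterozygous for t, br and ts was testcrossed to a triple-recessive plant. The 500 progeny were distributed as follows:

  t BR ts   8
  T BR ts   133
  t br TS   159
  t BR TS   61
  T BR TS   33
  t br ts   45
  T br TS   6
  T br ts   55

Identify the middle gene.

The two most frequent reciprocal classes, T BR ts and t br TS, are the parental types, so the F1 was T BR ts / t br TS.
The two rarest classes, t BR ts and T br TS, are the double crossovers. Comparing them with the parentals, only the t allele has switched, so t is the middle locus and the order is br – t – ts.

t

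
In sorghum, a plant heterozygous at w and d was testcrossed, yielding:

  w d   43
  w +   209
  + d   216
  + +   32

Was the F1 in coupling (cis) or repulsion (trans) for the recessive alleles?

trans

The two most frequent classes are + d (216) and w + (209); these are the parental (non-recombinant) types.
So the F1 carried + d on one chromosome and w + on the other — the recessive alleles are on opposite chromosomes (trans / repulsion).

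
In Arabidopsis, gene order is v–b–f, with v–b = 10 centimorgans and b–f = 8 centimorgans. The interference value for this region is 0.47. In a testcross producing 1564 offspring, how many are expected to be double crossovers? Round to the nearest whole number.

7

Map distances give recombination frequencies of 0.100 and 0.080 for the two intervals.
With interference 0.47 (so coincidence = 0.53), expected double-crossover frequency = 0.100 × 0.080 × 0.53 = 0.00424.
Expected number = 0.00424 × 1564 = 6.63 ≈ 7.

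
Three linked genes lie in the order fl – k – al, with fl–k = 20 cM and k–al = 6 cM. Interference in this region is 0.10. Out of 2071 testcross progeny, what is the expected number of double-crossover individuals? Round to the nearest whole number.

Map distances give recombination frequencies of 0.200 and 0.060 for the two intervals.
With interference 0.10 (so coincidence = 0.90), expected double-crossover frequency = 0.200 × 0.060 × 0.90 = 0.01080.
Expected number = 0.01080 × 2071 = 22.37 ≈ 22.

22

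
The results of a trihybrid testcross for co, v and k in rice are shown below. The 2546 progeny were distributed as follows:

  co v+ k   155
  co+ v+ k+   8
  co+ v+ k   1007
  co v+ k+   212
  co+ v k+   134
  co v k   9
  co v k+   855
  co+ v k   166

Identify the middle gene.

The two most frequent reciprocal classes, co+ v+ k and co v k+, are the parental types, so the F1 was co+ v+ k / co v k+.
The two rarest classes, co+ v+ k+ and co v k, are the double crossovers. Comparing them with the parentals, only the k allele has switched, so k is the middle locus and the order is v – k – co.

k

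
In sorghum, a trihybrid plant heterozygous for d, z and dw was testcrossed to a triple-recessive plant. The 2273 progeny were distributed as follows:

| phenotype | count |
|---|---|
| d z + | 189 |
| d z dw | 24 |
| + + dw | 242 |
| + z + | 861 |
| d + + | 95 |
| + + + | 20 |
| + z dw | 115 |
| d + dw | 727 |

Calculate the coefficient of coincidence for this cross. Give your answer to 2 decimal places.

0.83

The two most frequent reciprocal classes, d + dw and + z +, are the parental types, so the F1 was d + dw / + z +.
The two rarest classes, d z dw and + + +, are the double crossovers. Comparing them with the parentals, only the z allele has switched, so z is the middle locus and the order is d – z – dw.
d–z: (431 + 44)/2273 = 0.2090; z–dw: (210 + 44)/2273 = 0.1117.
Expected DCO frequency = 0.2090 × 0.1117 ≈ 0.02335; observed = 44/2273 ≈ 0.01936.
Coefficient of coincidence = 0.01936/0.02335 ≈ 0.83.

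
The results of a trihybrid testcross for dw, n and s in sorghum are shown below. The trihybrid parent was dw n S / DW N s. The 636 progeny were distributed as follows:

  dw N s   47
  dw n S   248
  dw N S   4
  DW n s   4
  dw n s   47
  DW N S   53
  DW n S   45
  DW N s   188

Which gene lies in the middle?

The two rarest classes, dw N S and DW n s, are the double crossovers. Comparing them with the parentals, only the n allele has switched, so n is the middle locus and the order is dw – n – s.

n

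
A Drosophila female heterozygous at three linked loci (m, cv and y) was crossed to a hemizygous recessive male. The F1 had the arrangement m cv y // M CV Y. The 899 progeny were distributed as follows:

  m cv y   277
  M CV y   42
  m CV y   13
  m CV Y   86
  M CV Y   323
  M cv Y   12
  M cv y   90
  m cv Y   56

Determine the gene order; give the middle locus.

The two rarest classes, m CV y and M cv Y, are the double crossovers. Comparing them with the parentals, only the cv allele has switched, so cv is the middle locus and the order is y – cv – m.

cv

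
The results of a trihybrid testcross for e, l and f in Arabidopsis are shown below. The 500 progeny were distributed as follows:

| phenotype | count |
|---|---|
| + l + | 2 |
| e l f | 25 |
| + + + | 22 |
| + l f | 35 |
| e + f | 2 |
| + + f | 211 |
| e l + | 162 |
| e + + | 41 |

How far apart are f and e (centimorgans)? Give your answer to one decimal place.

The two most frequent reciprocal classes, e l + and + + f, are the parental types, so the F1 was e l + / + + f.
The two rarest classes, + l + and e + f, are the double crossovers. Comparing them with the parentals, only the e allele has switched, so e is the middle locus and the order is l – e – f.
Crossovers in the e–f interval produce the single-crossover classes e l f and + + + (25 + 22 = 47) plus the double crossovers (4).
RF(e–f) = (47 + 4) / 500 = 51/500 = 0.1020 → 10.2 centimorgans.

10.2 centimorgans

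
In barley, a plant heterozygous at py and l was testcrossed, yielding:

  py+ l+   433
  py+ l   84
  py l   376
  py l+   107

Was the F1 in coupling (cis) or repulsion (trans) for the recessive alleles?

cis

The two most frequent classes are py+ l+ (433) and py l (376); these are the parental (non-recombinant) types.
So the F1 carried py+ l+ on one chromosome and py l on the other — the recessive alleles are on the same chromosome (cis / coupling).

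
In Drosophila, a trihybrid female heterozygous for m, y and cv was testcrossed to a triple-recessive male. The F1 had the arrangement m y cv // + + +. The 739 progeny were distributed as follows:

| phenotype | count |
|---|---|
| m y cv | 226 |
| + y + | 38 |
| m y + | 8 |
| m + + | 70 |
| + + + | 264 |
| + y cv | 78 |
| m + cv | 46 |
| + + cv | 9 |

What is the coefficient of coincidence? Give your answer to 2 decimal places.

The two rarest classes, m y + and + + cv, are the double crossovers. Comparing them with the parentals, only the cv allele has switched, so cv is the middle locus and the order is y – cv – m.
y–cv: (84 + 17)/739 = 0.1367; cv–m: (148 + 17)/739 = 0.2233.
Expected DCO frequency = 0.1367 × 0.2233 ≈ 0.03053; observed = 17/739 ≈ 0.02300.
Coefficient of coincidence = 0.02300/0.03053 ≈ 0.75.

0.75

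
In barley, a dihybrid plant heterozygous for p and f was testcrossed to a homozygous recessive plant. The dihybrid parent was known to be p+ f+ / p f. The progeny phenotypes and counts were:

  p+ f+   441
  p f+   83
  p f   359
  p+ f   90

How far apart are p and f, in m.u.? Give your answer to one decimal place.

17.8 m.u.

The recombinant classes are p+ f and p f+: 90 + 83 = 173.
Recombination frequency = 173/973 = 0.1778 ≈ 17.8%, i.e. 17.8 m.u.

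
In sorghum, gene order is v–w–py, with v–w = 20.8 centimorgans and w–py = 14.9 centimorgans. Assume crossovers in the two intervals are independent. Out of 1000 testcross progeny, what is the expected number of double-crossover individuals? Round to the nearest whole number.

Map distances give recombination frequencies of 0.208 and 0.149 for the two intervals.
With no interference, expected double-crossover frequency = 0.208 × 0.149 = 0.03099.
Expected number = 0.03099 × 1000 = 30.99 ≈ 31.

31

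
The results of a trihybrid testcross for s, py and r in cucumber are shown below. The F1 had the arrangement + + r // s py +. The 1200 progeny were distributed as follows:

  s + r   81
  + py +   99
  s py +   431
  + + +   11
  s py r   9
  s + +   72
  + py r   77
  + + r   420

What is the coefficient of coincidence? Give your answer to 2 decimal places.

0.71

The two rarest classes, + + + and s py r, are the double crossovers. Comparing them with the parentals, only the r allele has switched, so r is the middle locus and the order is py – r – s.
py–r: (149 + 20)/1200 = 0.1408; r–s: (180 + 20)/1200 = 0.1667.
Expected DCO frequency = 0.1408 × 0.1667 ≈ 0.02347; observed = 20/1200 ≈ 0.01667.
Coefficient of coincidence = 0.01667/0.02347 ≈ 0.71.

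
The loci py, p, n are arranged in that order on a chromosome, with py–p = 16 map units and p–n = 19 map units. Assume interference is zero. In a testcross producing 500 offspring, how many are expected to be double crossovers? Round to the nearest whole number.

15

Map distances give recombination frequencies of 0.160 and 0.190 for the two intervals.
With no interference, expected double-crossover frequency = 0.160 × 0.190 = 0.03040.
Expected number = 0.03040 × 500 = 15.20 ≈ 15.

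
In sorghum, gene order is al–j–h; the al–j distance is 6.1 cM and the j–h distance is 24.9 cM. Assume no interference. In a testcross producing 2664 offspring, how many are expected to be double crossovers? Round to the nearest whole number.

40

Map distances give recombination frequencies of 0.061 and 0.249 for the two intervals.
With no interference, expected double-crossover frequency = 0.061 × 0.249 = 0.01519.
Expected number = 0.01519 × 2664 = 40.46 ≈ 40.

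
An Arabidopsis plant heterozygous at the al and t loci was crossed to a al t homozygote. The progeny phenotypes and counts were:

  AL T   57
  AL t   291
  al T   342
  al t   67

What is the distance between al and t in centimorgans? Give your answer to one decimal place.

16.4 centimorgans

The two most frequent classes, AL t (291) and al T (342), are the parental types, so the F1 was AL t / al T.
The recombinant classes are AL T and al t: 57 + 67 = 124.
Recombination frequency = 124/757 = 0.1638 ≈ 16.4%, i.e. 16.4 centimorgans.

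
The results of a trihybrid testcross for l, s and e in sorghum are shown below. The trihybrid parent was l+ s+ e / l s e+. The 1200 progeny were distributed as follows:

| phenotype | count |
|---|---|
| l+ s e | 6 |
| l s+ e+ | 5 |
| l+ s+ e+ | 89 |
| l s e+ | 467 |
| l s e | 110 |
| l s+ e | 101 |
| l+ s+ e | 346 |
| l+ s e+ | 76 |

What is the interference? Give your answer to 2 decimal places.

The two rarest classes, l+ s e and l s+ e+, are the double crossovers. Comparing them with the parentals, only the s allele has switched, so s is the middle locus and the order is e – s – l.
e–s: (199 + 11)/1200 = 0.1750; s–l: (177 + 11)/1200 = 0.1567.
Expected DCO frequency = 0.1750 × 0.1567 ≈ 0.02742; observed = 11/1200 ≈ 0.00917.
Coefficient of coincidence = 0.00917/0.02742 ≈ 0.33; interference = 1 − 0.33 = 0.67.

0.67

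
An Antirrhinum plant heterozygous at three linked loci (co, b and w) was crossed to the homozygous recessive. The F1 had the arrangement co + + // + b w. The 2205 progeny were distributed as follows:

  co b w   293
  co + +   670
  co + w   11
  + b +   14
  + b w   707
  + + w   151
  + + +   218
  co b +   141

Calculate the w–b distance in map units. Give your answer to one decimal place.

The two rarest classes, co + w and + b +, are the double crossovers. Comparing them with the parentals, only the w allele has switched, so w is the middle locus and the order is b – w – co.
Crossovers in the b–w interval produce the single-crossover classes co b + and + + w (141 + 151 = 292) plus the double crossovers (25).
RF(b–w) = (292 + 25) / 2205 = 317/2205 = 0.1438 → 14.4 map units.

14.4 map units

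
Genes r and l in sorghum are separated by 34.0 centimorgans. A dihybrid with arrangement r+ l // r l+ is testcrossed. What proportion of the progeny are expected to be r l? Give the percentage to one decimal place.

A map distance of 34.0 centimorgans corresponds to a recombination frequency of 0.340.
The F1 is r+ l / r l+, so r l is a recombinant gamete class with expected frequency r/2 = 0.340/2 = 0.1700.
That is 0.1700 = 17.0% of the progeny.

17.0%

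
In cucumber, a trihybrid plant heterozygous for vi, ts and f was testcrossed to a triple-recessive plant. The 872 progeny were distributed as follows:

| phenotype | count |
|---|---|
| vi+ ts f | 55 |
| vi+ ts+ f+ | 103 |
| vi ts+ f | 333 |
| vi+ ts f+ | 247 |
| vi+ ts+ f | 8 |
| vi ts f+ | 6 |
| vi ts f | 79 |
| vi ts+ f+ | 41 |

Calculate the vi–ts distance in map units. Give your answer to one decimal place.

The two most frequent reciprocal classes, vi ts+ f and vi+ ts f+, are the parental types, so the F1 was vi ts+ f / vi+ ts f+.
The two rarest classes, vi+ ts+ f and vi ts f+, are the double crossovers. Comparing them with the parentals, only the vi allele has switched, so vi is the middle locus and the order is ts – vi – f.
Crossovers in the ts–vi interval produce the single-crossover classes vi ts f and vi+ ts+ f+ (79 + 103 = 182) plus the double crossovers (14).
RF(ts–vi) = (182 + 14) / 872 = 196/872 = 0.2248 → 22.5 map units.

22.5 map units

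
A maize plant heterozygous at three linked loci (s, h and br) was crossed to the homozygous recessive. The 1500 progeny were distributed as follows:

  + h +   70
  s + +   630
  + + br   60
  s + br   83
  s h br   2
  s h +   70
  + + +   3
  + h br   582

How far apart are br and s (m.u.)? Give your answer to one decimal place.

10.5 m.u.

The two most frequent reciprocal classes, s + + and + h br, are the parental types, so the F1 was s + + / + h br.
The two rarest classes, + + + and s h br, are the double crossovers. Comparing them with the parentals, only the s allele has switched, so s is the middle locus and the order is br – s – h.
Crossovers in the br–s interval produce the single-crossover classes s + br and + h + (83 + 70 = 153) plus the double crossovers (5).
RF(br–s) = (153 + 5) / 1500 = 158/1500 = 0.1053 → 10.5 m.u.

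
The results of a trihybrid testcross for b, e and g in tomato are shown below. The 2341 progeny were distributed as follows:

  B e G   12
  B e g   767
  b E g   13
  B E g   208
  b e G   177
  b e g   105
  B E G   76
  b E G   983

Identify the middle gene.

The two most frequent reciprocal classes, B e g and b E G, are the parental types, so the F1 was B e g / b E G.
The two rarest classes, B e G and b E g, are the double crossovers. Comparing them with the parentals, only the g allele has switched, so g is the middle locus and the order is b – g – e.

g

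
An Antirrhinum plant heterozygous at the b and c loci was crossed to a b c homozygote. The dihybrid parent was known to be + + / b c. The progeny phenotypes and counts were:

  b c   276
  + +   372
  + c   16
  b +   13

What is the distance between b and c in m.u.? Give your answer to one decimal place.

The recombinant classes are + c and b +: 16 + 13 = 29.
Recombination frequency = 29/677 = 0.0428 ≈ 4.3%, i.e. 4.3 m.u.

4.3 m.u.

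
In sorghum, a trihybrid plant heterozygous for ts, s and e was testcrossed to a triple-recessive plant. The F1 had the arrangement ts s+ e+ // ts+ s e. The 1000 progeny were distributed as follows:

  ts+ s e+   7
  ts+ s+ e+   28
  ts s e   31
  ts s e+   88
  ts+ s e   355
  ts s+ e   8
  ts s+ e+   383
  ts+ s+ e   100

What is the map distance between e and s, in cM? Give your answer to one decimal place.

The two rarest classes, ts s+ e and ts+ s e+, are the double crossovers. Comparing them with the parentals, only the e allele has switched, so e is the middle locus and the order is s – e – ts.
Crossovers in the s–e interval produce the single-crossover classes ts s e+ and ts+ s+ e (88 + 100 = 188) plus the double crossovers (15).
RF(s–e) = (188 + 15) / 1000 = 203/1000 = 0.2030 → 20.3 cM.

20.3 cM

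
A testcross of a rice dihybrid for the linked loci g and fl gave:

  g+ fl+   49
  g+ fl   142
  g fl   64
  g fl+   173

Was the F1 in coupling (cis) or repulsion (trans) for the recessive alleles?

trans

The two most frequent classes are g+ fl (142) and g fl+ (173); these are the parental (non-recombinant) types.
So the F1 carried g+ fl on one chromosome and g fl+ on the other — the recessive alleles are on opposite chromosomes (trans / repulsion).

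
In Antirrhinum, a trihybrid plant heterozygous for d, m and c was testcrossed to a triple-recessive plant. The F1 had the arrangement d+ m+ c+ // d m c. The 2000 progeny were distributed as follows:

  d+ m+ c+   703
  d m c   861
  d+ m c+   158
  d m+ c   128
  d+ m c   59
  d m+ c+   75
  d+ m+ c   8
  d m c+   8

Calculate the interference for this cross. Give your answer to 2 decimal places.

The two rarest classes, d+ m+ c and d m c+, are the double crossovers. Comparing them with the parentals, only the c allele has switched, so c is the middle locus and the order is m – c – d.
m–c: (286 + 16)/2000 = 0.1510; c–d: (134 + 16)/2000 = 0.0750.
Expected DCO frequency = 0.1510 × 0.0750 ≈ 0.01132; observed = 16/2000 ≈ 0.00800.
Coefficient of coincidence = 0.00800/0.01132 ≈ 0.71; interference = 1 − 0.71 = 0.29.

0.29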